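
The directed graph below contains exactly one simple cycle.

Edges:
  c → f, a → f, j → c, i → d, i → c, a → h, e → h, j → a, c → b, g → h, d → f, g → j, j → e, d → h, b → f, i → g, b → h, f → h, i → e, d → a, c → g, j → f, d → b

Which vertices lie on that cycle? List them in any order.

c, g, j

DFS with gray/black marking from g:
g gray
  h gray
  h black
  j gray
    c gray
      b gray
        f gray
          f→h: h black — skip
        f black
        b→h: h black — skip
      b black
      c→f: f black — skip
      c→g: g is gray → back edge
Back edge closes the cycle g → j → c → g; its vertices are {c, g, j}.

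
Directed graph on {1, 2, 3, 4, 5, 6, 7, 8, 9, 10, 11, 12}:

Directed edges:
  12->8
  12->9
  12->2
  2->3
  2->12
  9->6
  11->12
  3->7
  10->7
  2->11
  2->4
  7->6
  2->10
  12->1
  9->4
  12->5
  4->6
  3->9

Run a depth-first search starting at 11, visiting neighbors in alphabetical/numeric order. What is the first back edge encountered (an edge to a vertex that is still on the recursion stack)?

DFS from 11 (visiting neighbors in alphabetical/numeric order); mark gray on enter, black on exit:
11 gray
  12 gray
    1 gray
    1 black
    2 gray
      3 gray
        7 gray
          6 gray
          6 black
        7 black
        9 gray
          4 gray
            4→6: 6 black — skip
          4 black
          9→6: 6 black — skip
        9 black
      3 black
      2→4: 4 black — skip
      10 gray
        10→7: 7 black — skip
      10 black
      2→11: 11 is gray → back edge
First back edge: 2 → 11.

2->11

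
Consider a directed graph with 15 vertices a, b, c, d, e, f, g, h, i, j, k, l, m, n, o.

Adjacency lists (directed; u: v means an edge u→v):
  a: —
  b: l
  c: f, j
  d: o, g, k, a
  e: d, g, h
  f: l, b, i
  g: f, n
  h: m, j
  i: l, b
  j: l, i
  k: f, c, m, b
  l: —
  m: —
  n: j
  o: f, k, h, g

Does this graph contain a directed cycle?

DFS with white/gray/black marking, starting from e:
e gray
  d gray
    o gray
      f gray
        l gray
        l black
        b gray
          b→l: l black — skip
        b black
        i gray
          i→l: l black — skip
          i→b: b black — skip
        i black
      f black
      k gray
        k→f: f black — skip
        c gray
          c→f: f black — skip
          j gray
            j→l: l black — skip
            j→i: i black — skip
          j black
        c black
        m gray
        m black
        k→b: b black — skip
      k black
      h gray
        h→m: m black — skip
        h→j: j black — skip
      h black
      g gray
        g→f: f black — skip
        n gray
          n→j: j black — skip
        n black
      g black
    o black
    d→g: g black — skip
    d→k: k black — skip
    a gray
    a black
  d black
  e→g: g black — skip
  e→h: h black — skip
e black
Every edge goes to a white or black vertex — no back edge, so the graph is acyclic.

No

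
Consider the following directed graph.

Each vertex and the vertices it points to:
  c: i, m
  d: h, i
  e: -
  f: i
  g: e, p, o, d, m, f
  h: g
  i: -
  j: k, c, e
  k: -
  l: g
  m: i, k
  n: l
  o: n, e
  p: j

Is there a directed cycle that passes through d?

Yes

d is on a cycle iff d can reach itself via ≥1 edge.
d → h → g → d — yes.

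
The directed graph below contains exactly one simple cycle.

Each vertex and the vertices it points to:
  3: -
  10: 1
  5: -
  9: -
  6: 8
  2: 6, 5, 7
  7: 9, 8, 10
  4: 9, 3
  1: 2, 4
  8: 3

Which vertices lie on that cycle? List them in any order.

1, 2, 7, 10

DFS with gray/black marking from 1:
1 gray
  2 gray
    6 gray
      8 gray
        3 gray
        3 black
      8 black
    6 black
    5 gray
    5 black
    7 gray
      9 gray
      9 black
      7→8: 8 black — skip
      10 gray
        10→1: 1 is gray → back edge
Back edge closes the cycle 1 → 2 → 7 → 10 → 1; its vertices are {1, 2, 7, 10}.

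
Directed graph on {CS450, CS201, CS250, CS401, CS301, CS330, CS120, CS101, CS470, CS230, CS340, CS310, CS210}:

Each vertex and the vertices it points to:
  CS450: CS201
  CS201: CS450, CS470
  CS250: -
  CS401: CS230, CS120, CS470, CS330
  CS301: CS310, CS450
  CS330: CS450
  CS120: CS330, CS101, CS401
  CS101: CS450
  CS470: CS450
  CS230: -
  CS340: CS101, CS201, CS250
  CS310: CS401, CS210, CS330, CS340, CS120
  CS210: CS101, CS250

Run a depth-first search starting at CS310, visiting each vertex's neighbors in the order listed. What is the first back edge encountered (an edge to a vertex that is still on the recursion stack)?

DFS from CS310 (visiting each vertex's neighbors in the order listed); mark gray on enter, black on exit:
CS310 gray
  CS401 gray
    CS230 gray
    CS230 black
    CS120 gray
      CS330 gray
        CS450 gray
          CS201 gray
            CS201→CS450: CS450 is gray → back edge
First back edge: CS201 → CS450.

CS201->CS450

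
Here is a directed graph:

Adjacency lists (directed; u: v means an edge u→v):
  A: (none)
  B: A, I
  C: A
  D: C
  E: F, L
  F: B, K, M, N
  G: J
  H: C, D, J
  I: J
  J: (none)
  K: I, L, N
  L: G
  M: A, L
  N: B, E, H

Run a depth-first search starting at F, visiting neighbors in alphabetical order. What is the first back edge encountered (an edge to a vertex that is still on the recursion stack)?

DFS from F (visiting neighbors in alphabetical order); mark gray on enter, black on exit:
F gray
  B gray
    A gray
    A black
    I gray
      J gray
      J black
    I black
  B black
  K gray
    K→I: I black — skip
    L gray
      G gray
        G→J: J black — skip
      G black
    L black
    N gray
      N→B: B black — skip
      E gray
        E→F: F is gray → back edge
First back edge: E → F.

E→F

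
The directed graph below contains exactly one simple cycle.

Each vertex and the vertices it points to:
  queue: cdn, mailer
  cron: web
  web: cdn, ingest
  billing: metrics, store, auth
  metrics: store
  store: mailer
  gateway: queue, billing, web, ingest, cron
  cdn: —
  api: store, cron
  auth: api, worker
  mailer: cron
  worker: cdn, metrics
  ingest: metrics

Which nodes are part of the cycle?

web, cron, store, ingest, mailer, metrics

DFS with gray/black marking from web:
web gray
  cdn gray
  cdn black
  ingest gray
    metrics gray
      store gray
        mailer gray
          cron gray
            cron→web: web is gray → back edge
Back edge closes the cycle web → ingest → metrics → store → mailer → cron → web; its vertices are {web, cron, store, ingest, mailer, metrics}.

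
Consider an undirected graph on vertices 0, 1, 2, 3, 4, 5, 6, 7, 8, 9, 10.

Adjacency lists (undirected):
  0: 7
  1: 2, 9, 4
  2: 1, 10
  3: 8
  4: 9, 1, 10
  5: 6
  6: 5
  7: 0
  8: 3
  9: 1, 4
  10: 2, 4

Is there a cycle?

Yes

DFS, tracking each vertex's parent; an edge to a visited non-parent vertex closes a cycle.
Start from 9:
visit 9 (parent –)
  visit 1 (parent 9)
    visit 2 (parent 1)
      2–1: parent, skip
      visit 10 (parent 2)
        10–2: parent, skip
        visit 4 (parent 10)
          4–9: 9 visited and ≠ parent → cycle
Cycle: 9 – 1 – 2 – 10 – 4 – 9.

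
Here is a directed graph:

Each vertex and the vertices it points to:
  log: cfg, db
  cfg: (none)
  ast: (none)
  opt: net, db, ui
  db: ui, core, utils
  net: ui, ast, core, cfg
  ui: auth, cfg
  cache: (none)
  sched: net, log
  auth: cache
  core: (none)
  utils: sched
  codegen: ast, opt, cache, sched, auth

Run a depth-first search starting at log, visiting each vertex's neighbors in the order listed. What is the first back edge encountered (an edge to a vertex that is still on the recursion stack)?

DFS from log (visiting each vertex's neighbors in the order listed); mark gray on enter, black on exit:
log gray
  cfg gray
  cfg black
  db gray
    ui gray
      auth gray
        cache gray
        cache black
      auth black
      ui→cfg: cfg black — skip
    ui black
    core gray
    core black
    utils gray
      sched gray
        net gray
          net→ui: ui black — skip
          ast gray
          ast black
          net→core: core black — skip
          net→cfg: cfg black — skip
        net black
        sched→log: log is gray → back edge
First back edge: sched → log.

sched->log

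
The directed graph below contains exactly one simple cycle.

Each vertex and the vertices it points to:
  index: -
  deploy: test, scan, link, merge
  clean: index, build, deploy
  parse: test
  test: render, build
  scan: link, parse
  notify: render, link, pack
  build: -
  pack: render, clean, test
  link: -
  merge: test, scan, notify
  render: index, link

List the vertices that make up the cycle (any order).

DFS with gray/black marking from pack:
pack gray
  render gray
    index gray
    index black
    link gray
    link black
  render black
  clean gray
    clean→index: index black — skip
    build gray
    build black
    deploy gray
      test gray
        test→render: render black — skip
        test→build: build black — skip
      test black
      scan gray
        scan→link: link black — skip
        parse gray
          parse→test: test black — skip
        parse black
      scan black
      deploy→link: link black — skip
      merge gray
        merge→test: test black — skip
        merge→scan: scan black — skip
        notify gray
          notify→render: render black — skip
          notify→link: link black — skip
          notify→pack: pack is gray → back edge
Back edge closes the cycle pack → clean → deploy → merge → notify → pack; its vertices are {pack, clean, merge, deploy, notify}.

pack, clean, merge, deploy, notify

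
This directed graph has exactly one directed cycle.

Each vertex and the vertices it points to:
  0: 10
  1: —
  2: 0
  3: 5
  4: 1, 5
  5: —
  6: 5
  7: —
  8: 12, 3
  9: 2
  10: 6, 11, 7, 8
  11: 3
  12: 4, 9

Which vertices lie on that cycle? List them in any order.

0, 2, 8, 9, 10, 12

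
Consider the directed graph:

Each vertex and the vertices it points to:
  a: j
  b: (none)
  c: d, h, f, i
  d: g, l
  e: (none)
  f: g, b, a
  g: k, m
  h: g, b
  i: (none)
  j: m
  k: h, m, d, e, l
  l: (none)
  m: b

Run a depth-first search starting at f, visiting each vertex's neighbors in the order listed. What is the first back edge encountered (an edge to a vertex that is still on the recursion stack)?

h->g

DFS from f (visiting each vertex's neighbors in the order listed); mark gray on enter, black on exit:
f gray
  g gray
    k gray
      h gray
        h→g: g is gray → back edge
First back edge: h → g.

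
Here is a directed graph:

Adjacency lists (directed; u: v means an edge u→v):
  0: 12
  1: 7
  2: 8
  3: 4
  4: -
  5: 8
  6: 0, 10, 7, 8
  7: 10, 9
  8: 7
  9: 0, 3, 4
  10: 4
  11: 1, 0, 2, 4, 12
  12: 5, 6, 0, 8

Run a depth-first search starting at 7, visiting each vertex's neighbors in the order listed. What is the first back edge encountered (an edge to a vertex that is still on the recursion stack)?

8->7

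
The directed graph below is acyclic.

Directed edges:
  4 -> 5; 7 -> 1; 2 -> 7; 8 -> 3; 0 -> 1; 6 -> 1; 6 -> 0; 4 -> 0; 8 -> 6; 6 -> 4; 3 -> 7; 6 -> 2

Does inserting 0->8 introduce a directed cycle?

Yes

Adding 0→8 creates a cycle iff 8 can already reach 0.
Path from 8: 8 → 6 → 0.
So 8 → … → 0 → 8 is a cycle.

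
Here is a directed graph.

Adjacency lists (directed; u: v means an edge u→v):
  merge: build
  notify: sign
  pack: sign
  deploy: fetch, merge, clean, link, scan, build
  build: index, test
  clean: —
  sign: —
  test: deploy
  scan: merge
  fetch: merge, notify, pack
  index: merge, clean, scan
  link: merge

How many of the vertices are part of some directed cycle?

8

A vertex is on a directed cycle iff it belongs to a strongly connected component of size ≥ 2 (or has a self-loop).
The vertices on cycles are {link, scan, test, build, fetch, index, merge, deploy} — 8 in total.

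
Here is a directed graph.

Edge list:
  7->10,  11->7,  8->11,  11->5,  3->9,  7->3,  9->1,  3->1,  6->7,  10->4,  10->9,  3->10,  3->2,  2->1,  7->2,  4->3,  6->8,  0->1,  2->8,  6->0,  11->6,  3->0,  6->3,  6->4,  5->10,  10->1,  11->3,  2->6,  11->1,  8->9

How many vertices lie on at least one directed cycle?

A vertex is on a directed cycle iff it belongs to a strongly connected component of size ≥ 2 (or has a self-loop).
The vertices on cycles are {2, 3, 4, 5, 6, 7, 8, 10, 11} — 9 in total.

9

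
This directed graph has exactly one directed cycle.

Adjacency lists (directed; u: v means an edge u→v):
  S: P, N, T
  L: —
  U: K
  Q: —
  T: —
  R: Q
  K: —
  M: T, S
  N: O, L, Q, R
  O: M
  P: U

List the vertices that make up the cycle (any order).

M, N, O, S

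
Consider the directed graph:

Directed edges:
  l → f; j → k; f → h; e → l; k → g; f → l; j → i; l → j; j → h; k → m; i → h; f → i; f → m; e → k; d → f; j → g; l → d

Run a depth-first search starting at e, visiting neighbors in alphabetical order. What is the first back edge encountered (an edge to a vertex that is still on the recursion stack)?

DFS from e (visiting neighbors in alphabetical order); mark gray on enter, black on exit:
e gray
  k gray
    g gray
    g black
    m gray
    m black
  k black
  l gray
    d gray
      f gray
        h gray
        h black
        i gray
          i→h: h black — skip
        i black
        f→l: l is gray → back edge
First back edge: f → l.

f→l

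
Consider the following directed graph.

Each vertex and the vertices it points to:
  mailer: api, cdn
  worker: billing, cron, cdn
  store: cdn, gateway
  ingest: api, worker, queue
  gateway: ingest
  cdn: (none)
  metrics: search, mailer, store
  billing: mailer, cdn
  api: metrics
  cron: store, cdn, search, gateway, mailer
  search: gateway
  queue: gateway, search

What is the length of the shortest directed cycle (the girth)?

3

For each vertex v, BFS finds the shortest path from v back to v.
The shortest such closed walk is ingest → queue → gateway → ingest, length 3.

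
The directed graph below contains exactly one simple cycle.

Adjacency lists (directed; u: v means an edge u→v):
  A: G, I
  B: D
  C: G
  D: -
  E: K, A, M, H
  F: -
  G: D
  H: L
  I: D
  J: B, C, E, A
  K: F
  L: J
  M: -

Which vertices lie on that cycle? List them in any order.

E, H, J, L

DFS with gray/black marking from J:
J gray
  B gray
    D gray
    D black
  B black
  C gray
    G gray
      G→D: D black — skip
    G black
  C black
  E gray
    K gray
      F gray
      F black
    K black
    A gray
      A→G: G black — skip
      I gray
        I→D: D black — skip
      I black
    A black
    M gray
    M black
    H gray
      L gray
        L→J: J is gray → back edge
Back edge closes the cycle J → E → H → L → J; its vertices are {E, H, J, L}.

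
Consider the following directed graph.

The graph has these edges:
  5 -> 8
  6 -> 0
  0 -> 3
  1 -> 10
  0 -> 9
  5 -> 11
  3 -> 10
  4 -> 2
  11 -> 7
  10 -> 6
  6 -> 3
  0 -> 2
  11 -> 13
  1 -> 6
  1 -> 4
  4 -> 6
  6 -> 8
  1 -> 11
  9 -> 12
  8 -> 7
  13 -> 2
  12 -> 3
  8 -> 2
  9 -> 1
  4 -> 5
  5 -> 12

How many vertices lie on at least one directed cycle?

9

A vertex is on a directed cycle iff it belongs to a strongly connected component of size ≥ 2 (or has a self-loop).
The vertices on cycles are {0, 1, 3, 4, 5, 6, 9, 10, 12} — 9 in total.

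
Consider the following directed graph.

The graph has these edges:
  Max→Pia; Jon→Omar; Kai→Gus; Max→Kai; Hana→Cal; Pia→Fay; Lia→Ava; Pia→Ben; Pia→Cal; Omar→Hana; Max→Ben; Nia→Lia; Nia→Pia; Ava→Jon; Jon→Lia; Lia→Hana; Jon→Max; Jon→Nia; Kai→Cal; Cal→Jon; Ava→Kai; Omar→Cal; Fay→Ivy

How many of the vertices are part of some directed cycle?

10

A vertex is on a directed cycle iff it belongs to a strongly connected component of size ≥ 2 (or has a self-loop).
The vertices on cycles are {Ava, Cal, Jon, Kai, Lia, Max, Nia, Pia, Hana, Omar} — 10 in total.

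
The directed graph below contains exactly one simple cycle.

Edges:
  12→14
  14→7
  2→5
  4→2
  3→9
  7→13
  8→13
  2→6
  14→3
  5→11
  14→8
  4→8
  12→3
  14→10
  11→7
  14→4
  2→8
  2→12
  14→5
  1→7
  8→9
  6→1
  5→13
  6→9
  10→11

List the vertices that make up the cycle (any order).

DFS with gray/black marking from 2:
2 gray
  8 gray
    13 gray
    13 black
    9 gray
    9 black
  8 black
  5 gray
    11 gray
      7 gray
        7→13: 13 black — skip
      7 black
    11 black
    5→13: 13 black — skip
  5 black
  12 gray
    14 gray
      14→7: 7 black — skip
      4 gray
        4→2: 2 is gray → back edge
Back edge closes the cycle 2 → 12 → 14 → 4 → 2; its vertices are {2, 4, 12, 14}.

2, 4, 12, 14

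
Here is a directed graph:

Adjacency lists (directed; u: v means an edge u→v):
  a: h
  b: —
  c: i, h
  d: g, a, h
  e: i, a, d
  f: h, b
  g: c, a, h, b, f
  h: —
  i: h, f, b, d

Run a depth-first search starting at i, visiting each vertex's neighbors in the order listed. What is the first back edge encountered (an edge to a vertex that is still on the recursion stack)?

DFS from i (visiting each vertex's neighbors in the order listed); mark gray on enter, black on exit:
i gray
  h gray
  h black
  f gray
    f→h: h black — skip
    b gray
    b black
  f black
  i→b: b black — skip
  d gray
    g gray
      c gray
        c→i: i is gray → back edge
First back edge: c → i.

c->i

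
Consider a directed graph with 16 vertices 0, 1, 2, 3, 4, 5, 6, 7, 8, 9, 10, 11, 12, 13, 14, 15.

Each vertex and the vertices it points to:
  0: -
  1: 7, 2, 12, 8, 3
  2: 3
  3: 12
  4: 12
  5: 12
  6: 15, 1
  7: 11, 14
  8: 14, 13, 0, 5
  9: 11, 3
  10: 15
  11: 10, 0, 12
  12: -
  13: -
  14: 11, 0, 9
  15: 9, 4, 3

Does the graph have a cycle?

Yes

DFS with white/gray/black marking, starting from 9:
9 gray
  11 gray
    10 gray
      15 gray
        15→9: 9 is gray → back edge
Back edge found, so a cycle exists: 9 → 11 → 10 → 15 → 9.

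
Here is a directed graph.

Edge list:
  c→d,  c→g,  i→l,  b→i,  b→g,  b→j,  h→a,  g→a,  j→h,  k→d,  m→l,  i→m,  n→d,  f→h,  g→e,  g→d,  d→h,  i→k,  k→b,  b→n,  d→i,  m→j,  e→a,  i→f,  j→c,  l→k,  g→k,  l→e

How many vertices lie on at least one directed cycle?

10

A vertex is on a directed cycle iff it belongs to a strongly connected component of size ≥ 2 (or has a self-loop).
The vertices on cycles are {b, c, d, g, i, j, k, l, m, n} — 10 in total.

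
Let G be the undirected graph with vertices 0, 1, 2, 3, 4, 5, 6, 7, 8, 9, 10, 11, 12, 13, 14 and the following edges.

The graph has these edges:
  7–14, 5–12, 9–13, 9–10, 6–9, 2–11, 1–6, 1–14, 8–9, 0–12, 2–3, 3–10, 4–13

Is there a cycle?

DFS, tracking each vertex's parent; an edge to a visited non-parent vertex closes a cycle.
Start from 12:
visit 12 (parent –)
  visit 5 (parent 12)
    5–12: parent, skip
  visit 0 (parent 12)
    0–12: parent, skip
visit 1 (parent –)
  visit 6 (parent 1)
    visit 9 (parent 6)
      visit 10 (parent 9)
        10–9: parent, skip
        visit 3 (parent 10)
          visit 2 (parent 3)
            2–3: parent, skip
            visit 11 (parent 2)
              11–2: parent, skip
          3–10: parent, skip
      visit 13 (parent 9)
        13–9: parent, skip
        visit 4 (parent 13)
          4–13: parent, skip
      9–6: parent, skip
      visit 8 (parent 9)
        8–9: parent, skip
    6–1: parent, skip
  visit 14 (parent 1)
    14–1: parent, skip
    visit 7 (parent 14)
      7–14: parent, skip
No non-parent visited neighbor found — the graph is a forest.

No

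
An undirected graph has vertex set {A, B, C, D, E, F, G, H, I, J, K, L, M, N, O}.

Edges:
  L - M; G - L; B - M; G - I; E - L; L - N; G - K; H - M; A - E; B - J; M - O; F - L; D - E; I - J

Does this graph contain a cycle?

Yes

DFS, tracking each vertex's parent; an edge to a visited non-parent vertex closes a cycle.
Start from M:
visit M (parent –)
  visit L (parent M)
    visit G (parent L)
      visit I (parent G)
        I–G: parent, skip
        visit J (parent I)
          visit B (parent J)
            B–M: M visited and ≠ parent → cycle
Cycle: M – L – G – I – J – B – M.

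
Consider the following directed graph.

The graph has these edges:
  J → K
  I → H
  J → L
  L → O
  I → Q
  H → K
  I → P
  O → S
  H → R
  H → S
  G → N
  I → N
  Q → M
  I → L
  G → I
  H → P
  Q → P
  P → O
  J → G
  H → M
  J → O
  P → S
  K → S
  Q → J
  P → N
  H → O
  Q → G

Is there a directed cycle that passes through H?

H lies on a cycle iff there is a path from H back to itself.
Exploring from H, it never reaches itself; equivalently, its strongly connected component is a singleton.

No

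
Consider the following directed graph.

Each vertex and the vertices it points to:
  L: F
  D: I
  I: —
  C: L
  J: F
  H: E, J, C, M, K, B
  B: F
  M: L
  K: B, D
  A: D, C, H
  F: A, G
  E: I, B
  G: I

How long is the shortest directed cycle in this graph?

4

For each vertex v, BFS finds the shortest path from v back to v.
The shortest such closed walk is F → A → H → B → F, length 4.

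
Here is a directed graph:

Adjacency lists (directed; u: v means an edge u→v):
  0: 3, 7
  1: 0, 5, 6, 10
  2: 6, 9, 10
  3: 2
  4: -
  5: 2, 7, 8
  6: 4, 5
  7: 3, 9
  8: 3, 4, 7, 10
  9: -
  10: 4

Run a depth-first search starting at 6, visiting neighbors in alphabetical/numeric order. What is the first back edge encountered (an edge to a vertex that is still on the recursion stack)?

DFS from 6 (visiting neighbors in alphabetical/numeric order); mark gray on enter, black on exit:
6 gray
  4 gray
  4 black
  5 gray
    2 gray
      2→6: 6 is gray → back edge
First back edge: 2 → 6.

2->6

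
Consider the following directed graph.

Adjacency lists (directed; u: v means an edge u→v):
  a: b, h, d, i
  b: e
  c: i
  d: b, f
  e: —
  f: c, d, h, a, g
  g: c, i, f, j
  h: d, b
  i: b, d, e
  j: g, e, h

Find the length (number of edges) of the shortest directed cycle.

For each vertex v, BFS finds the shortest path from v back to v.
The shortest such closed walk is g → f → g, length 2.

2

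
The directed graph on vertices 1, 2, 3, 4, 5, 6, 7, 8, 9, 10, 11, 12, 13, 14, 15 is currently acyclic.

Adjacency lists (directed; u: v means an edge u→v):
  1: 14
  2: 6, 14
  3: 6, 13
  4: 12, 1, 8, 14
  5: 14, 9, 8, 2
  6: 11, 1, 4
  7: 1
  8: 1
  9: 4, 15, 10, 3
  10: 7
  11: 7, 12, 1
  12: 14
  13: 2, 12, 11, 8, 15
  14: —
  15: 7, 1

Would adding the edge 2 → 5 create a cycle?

Adding 2→5 creates a cycle iff 5 can already reach 2.
Path from 5: 5 → 2.
So 5 → … → 2 → 5 is a cycle.

Yes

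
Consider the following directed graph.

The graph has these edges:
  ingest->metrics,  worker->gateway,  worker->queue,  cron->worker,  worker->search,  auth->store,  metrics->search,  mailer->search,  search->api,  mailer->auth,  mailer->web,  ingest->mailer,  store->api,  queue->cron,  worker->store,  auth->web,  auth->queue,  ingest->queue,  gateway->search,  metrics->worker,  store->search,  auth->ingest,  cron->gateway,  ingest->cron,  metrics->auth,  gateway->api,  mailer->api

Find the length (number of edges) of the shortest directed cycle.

3

For each vertex v, BFS finds the shortest path from v back to v.
The shortest such closed walk is mailer → auth → ingest → mailer, length 3.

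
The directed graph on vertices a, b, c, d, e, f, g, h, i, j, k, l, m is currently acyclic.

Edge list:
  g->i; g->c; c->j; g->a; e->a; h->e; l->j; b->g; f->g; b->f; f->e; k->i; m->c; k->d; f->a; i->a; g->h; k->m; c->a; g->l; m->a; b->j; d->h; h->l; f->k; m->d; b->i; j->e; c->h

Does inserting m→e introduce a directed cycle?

Adding m→e creates a cycle iff e can already reach m.
Explore from e: no path reaches m. The graph stays acyclic.

No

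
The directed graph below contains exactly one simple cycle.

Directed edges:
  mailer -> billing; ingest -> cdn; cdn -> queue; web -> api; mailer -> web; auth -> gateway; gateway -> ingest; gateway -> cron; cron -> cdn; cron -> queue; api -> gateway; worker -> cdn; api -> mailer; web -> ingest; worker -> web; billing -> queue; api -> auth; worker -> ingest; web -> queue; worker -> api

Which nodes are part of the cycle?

DFS with gray/black marking from api:
api gray
  mailer gray
    web gray
      queue gray
      queue black
      ingest gray
        cdn gray
          cdn→queue: queue black — skip
        cdn black
      ingest black
      web→api: api is gray → back edge
Back edge closes the cycle api → mailer → web → api; its vertices are {api, web, mailer}.

api, web, mailer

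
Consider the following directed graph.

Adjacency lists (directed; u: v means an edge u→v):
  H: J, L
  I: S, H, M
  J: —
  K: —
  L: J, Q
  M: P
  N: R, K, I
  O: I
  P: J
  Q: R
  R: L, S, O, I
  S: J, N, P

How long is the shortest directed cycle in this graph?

3

For each vertex v, BFS finds the shortest path from v back to v.
The shortest such closed walk is N → R → S → N, length 3.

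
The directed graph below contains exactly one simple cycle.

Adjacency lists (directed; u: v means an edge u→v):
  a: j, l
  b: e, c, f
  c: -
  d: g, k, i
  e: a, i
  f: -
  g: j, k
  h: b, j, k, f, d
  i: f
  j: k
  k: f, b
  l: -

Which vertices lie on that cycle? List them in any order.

DFS with gray/black marking from b:
b gray
  e gray
    a gray
      j gray
        k gray
          f gray
          f black
          k→b: b is gray → back edge
Back edge closes the cycle b → e → a → j → k → b; its vertices are {a, b, e, j, k}.

a, b, e, j, k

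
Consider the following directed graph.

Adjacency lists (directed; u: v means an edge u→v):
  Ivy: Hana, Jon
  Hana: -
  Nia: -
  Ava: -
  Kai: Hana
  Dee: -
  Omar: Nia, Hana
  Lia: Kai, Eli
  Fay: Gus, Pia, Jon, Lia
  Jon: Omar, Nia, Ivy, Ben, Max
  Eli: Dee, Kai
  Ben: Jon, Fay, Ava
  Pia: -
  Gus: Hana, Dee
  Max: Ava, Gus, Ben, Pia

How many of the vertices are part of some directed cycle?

A vertex is on a directed cycle iff it belongs to a strongly connected component of size ≥ 2 (or has a self-loop).
The vertices on cycles are {Ben, Fay, Ivy, Jon, Max} — 5 in total.

5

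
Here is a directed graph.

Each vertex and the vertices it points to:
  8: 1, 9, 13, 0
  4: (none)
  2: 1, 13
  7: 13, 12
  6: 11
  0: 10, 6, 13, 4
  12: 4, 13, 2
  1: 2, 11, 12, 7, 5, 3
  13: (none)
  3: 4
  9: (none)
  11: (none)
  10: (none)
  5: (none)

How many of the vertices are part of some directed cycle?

4

A vertex is on a directed cycle iff it belongs to a strongly connected component of size ≥ 2 (or has a self-loop).
The vertices on cycles are {1, 2, 7, 12} — 4 in total.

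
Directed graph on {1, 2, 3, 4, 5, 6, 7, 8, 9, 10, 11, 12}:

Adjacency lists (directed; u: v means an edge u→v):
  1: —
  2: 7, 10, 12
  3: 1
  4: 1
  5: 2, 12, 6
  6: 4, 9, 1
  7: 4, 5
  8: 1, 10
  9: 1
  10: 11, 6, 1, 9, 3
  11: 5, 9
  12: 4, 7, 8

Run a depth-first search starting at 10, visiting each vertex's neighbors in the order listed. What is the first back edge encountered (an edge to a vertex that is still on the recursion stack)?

7→5

DFS from 10 (visiting each vertex's neighbors in the order listed); mark gray on enter, black on exit:
10 gray
  11 gray
    5 gray
      2 gray
        7 gray
          4 gray
            1 gray
            1 black
          4 black
          7→5: 5 is gray → back edge
First back edge: 7 → 5.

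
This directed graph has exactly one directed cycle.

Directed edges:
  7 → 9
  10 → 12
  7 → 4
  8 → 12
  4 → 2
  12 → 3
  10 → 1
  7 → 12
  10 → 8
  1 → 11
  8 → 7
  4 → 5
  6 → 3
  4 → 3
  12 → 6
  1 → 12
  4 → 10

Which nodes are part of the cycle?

DFS with gray/black marking from 4:
4 gray
  3 gray
  3 black
  5 gray
  5 black
  10 gray
    12 gray
      12→3: 3 black — skip
      6 gray
        6→3: 3 black — skip
      6 black
    12 black
    1 gray
      11 gray
      11 black
      1→12: 12 black — skip
    1 black
    8 gray
      8→12: 12 black — skip
      7 gray
        7→12: 12 black — skip
        9 gray
        9 black
        7→4: 4 is gray → back edge
Back edge closes the cycle 4 → 10 → 8 → 7 → 4; its vertices are {4, 7, 8, 10}.

4, 7, 8, 10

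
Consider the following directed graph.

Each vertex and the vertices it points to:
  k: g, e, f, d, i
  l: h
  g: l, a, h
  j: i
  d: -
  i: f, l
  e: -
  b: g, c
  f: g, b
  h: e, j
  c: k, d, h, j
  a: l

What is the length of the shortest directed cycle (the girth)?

4

For each vertex v, BFS finds the shortest path from v back to v.
The shortest such closed walk is k → f → b → c → k, length 4.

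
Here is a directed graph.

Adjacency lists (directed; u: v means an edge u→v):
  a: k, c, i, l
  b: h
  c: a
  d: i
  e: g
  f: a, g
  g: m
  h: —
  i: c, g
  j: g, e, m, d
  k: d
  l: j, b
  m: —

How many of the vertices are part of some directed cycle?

A vertex is on a directed cycle iff it belongs to a strongly connected component of size ≥ 2 (or has a self-loop).
The vertices on cycles are {a, c, d, i, j, k, l} — 7 in total.

7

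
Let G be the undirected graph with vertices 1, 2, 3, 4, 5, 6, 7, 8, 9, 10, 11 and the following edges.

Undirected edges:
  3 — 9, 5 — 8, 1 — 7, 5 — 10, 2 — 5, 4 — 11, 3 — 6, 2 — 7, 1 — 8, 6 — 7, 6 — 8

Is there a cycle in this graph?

Yes

DFS, tracking each vertex's parent; an edge to a visited non-parent vertex closes a cycle.
Start from 11:
visit 11 (parent –)
  visit 4 (parent 11)
    4–11: parent, skip
visit 1 (parent –)
  visit 8 (parent 1)
    visit 6 (parent 8)
      visit 7 (parent 6)
        7–6: parent, skip
        visit 2 (parent 7)
          visit 5 (parent 2)
            5–2: parent, skip
            5–8: 8 visited and ≠ parent → cycle
Cycle: 8 – 6 – 7 – 2 – 5 – 8.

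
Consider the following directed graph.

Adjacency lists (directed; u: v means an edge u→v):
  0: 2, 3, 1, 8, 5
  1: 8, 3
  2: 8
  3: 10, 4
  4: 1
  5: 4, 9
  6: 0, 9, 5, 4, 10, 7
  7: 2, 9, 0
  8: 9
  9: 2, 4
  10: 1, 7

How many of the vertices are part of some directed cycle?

10

A vertex is on a directed cycle iff it belongs to a strongly connected component of size ≥ 2 (or has a self-loop).
The vertices on cycles are {0, 1, 2, 3, 4, 5, 7, 8, 9, 10} — 10 in total.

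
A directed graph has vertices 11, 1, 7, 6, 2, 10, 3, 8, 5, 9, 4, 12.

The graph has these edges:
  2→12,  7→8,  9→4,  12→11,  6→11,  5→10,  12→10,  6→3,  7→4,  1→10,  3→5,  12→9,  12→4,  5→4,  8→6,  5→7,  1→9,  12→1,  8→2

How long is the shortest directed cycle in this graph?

5

For each vertex v, BFS finds the shortest path from v back to v.
The shortest such closed walk is 8 → 6 → 3 → 5 → 7 → 8, length 5.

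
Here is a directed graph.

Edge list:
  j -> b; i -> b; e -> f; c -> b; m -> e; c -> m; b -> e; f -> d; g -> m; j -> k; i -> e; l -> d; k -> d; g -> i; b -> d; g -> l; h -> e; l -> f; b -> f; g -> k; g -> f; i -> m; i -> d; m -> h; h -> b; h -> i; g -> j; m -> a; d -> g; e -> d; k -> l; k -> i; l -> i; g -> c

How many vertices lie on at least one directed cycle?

12

A vertex is on a directed cycle iff it belongs to a strongly connected component of size ≥ 2 (or has a self-loop).
The vertices on cycles are {b, c, d, e, f, g, h, i, j, k, l, m} — 12 in total.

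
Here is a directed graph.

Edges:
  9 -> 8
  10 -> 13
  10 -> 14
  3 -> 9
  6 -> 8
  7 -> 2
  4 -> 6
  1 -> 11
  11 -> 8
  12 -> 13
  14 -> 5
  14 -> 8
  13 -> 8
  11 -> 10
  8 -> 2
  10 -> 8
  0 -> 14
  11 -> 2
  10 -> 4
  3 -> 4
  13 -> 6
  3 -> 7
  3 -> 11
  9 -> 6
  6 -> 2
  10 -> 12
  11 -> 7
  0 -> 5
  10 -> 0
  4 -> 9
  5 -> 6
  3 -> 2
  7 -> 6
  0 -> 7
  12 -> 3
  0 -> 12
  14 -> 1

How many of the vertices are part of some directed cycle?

A vertex is on a directed cycle iff it belongs to a strongly connected component of size ≥ 2 (or has a self-loop).
The vertices on cycles are {0, 1, 3, 10, 11, 12, 14} — 7 in total.

7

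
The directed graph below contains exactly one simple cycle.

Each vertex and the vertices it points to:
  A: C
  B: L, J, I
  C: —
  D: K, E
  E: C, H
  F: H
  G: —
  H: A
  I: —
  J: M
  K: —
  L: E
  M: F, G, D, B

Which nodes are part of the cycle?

DFS with gray/black marking from B:
B gray
  L gray
    E gray
      C gray
      C black
      H gray
        A gray
          A→C: C black — skip
        A black
      H black
    E black
  L black
  J gray
    M gray
      F gray
        F→H: H black — skip
      F black
      G gray
      G black
      D gray
        K gray
        K black
        D→E: E black — skip
      D black
      M→B: B is gray → back edge
Back edge closes the cycle B → J → M → B; its vertices are {B, J, M}.

B, J, M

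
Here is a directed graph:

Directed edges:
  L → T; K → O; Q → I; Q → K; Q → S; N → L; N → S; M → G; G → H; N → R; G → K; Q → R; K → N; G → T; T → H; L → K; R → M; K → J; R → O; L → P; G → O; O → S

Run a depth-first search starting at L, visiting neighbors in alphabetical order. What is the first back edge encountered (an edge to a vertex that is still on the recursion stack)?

N->L

DFS from L (visiting neighbors in alphabetical order); mark gray on enter, black on exit:
L gray
  K gray
    J gray
    J black
    N gray
      N→L: L is gray → back edge
First back edge: N → L.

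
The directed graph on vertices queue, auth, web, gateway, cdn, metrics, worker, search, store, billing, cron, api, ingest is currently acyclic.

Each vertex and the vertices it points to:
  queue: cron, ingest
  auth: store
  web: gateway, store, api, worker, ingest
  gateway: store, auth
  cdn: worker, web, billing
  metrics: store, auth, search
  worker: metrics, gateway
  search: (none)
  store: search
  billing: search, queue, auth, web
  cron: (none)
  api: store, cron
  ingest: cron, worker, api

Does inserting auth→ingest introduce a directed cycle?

Yes

Adding auth→ingest creates a cycle iff ingest can already reach auth.
Path from ingest: ingest → worker → gateway → auth.
So ingest → … → auth → ingest is a cycle.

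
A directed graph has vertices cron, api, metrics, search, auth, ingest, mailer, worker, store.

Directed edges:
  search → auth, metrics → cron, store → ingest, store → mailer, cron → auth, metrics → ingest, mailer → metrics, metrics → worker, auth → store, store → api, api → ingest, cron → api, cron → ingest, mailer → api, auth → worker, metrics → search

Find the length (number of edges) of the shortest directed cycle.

For each vertex v, BFS finds the shortest path from v back to v.
The shortest such closed walk is mailer → metrics → search → auth → store → mailer, length 5.

5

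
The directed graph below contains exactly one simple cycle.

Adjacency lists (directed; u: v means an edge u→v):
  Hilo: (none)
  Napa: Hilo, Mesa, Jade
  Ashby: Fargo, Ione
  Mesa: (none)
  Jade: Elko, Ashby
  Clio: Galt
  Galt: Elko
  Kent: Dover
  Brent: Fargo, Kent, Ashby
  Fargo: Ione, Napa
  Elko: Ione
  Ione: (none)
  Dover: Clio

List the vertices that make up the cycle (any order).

Jade, Napa, Ashby, Fargo

DFS with gray/black marking from Fargo:
Fargo gray
  Ione gray
  Ione black
  Napa gray
    Hilo gray
    Hilo black
    Mesa gray
    Mesa black
    Jade gray
      Elko gray
        Elko→Ione: Ione black — skip
      Elko black
      Ashby gray
        Ashby→Fargo: Fargo is gray → back edge
Back edge closes the cycle Fargo → Napa → Jade → Ashby → Fargo; its vertices are {Jade, Napa, Ashby, Fargo}.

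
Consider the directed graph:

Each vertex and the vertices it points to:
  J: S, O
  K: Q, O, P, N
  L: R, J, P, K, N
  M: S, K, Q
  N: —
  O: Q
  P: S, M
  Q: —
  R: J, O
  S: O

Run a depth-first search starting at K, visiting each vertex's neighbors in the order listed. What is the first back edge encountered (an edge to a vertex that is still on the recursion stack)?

M→K

DFS from K (visiting each vertex's neighbors in the order listed); mark gray on enter, black on exit:
K gray
  Q gray
  Q black
  O gray
    O→Q: Q black — skip
  O black
  P gray
    S gray
      S→O: O black — skip
    S black
    M gray
      M→S: S black — skip
      M→K: K is gray → back edge
First back edge: M → K.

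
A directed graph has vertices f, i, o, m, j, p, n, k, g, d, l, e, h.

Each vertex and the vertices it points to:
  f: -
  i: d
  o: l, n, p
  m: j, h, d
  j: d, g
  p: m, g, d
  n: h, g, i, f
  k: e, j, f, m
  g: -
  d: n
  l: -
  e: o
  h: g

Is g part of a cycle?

g lies on a cycle iff there is a path from g back to itself.
Exploring from g, it never reaches itself; equivalently, its strongly connected component is a singleton.

No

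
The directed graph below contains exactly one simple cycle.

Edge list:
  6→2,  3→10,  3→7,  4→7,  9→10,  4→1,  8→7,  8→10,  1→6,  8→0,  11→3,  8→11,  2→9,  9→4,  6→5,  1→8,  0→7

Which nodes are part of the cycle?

DFS with gray/black marking from 1:
1 gray
  6 gray
    2 gray
      9 gray
        4 gray
          4→1: 1 is gray → back edge
Back edge closes the cycle 1 → 6 → 2 → 9 → 4 → 1; its vertices are {1, 2, 4, 6, 9}.

1, 2, 4, 6, 9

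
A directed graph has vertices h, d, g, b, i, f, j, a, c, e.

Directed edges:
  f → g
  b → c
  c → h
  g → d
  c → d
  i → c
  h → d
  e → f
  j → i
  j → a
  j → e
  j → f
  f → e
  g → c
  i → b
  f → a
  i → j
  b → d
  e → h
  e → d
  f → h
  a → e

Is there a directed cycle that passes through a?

a is on a cycle iff a can reach itself via ≥1 edge.
a → e → f → a — yes.

Yes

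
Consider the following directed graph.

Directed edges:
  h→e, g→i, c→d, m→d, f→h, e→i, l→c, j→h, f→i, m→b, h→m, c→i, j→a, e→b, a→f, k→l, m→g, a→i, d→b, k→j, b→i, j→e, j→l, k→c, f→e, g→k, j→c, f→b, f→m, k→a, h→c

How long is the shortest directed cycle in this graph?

For each vertex v, BFS finds the shortest path from v back to v.
The shortest such closed walk is k → j → h → m → g → k, length 5.

5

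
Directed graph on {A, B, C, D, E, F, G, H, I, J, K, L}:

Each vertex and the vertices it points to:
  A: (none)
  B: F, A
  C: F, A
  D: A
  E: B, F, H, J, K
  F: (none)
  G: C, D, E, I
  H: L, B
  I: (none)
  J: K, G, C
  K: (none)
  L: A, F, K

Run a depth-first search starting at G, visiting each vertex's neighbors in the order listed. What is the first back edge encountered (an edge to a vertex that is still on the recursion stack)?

J->G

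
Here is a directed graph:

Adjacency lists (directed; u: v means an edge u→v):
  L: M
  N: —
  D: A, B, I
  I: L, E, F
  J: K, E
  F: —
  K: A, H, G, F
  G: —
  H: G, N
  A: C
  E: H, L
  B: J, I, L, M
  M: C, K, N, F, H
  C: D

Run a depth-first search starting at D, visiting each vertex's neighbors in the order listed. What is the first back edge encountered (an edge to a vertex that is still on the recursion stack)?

C→D

DFS from D (visiting each vertex's neighbors in the order listed); mark gray on enter, black on exit:
D gray
  A gray
    C gray
      C→D: D is gray → back edge
First back edge: C → D.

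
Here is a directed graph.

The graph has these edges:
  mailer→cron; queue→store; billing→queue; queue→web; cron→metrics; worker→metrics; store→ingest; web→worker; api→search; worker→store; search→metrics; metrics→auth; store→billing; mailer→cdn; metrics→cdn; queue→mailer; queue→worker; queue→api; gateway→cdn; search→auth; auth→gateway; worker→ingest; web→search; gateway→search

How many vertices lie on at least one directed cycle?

9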